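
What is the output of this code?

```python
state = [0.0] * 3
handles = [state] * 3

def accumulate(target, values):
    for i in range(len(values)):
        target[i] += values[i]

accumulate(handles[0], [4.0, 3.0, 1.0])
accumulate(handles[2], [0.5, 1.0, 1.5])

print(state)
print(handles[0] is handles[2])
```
[4.5, 4.0, 2.5]
True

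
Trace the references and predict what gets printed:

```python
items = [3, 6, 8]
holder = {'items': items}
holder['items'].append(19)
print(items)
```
[3, 6, 8, 19]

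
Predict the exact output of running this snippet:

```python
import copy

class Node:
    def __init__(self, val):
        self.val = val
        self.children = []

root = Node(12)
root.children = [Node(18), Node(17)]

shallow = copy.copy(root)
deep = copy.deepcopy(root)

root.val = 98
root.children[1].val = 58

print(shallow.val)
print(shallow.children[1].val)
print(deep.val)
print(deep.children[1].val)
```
12
58
12
17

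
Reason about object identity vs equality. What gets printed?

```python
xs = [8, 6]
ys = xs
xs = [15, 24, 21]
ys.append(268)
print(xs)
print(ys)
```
[15, 24, 21]
[8, 6, 268]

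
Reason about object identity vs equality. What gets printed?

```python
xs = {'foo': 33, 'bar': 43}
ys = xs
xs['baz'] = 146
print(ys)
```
{'foo': 33, 'bar': 43, 'baz': 146}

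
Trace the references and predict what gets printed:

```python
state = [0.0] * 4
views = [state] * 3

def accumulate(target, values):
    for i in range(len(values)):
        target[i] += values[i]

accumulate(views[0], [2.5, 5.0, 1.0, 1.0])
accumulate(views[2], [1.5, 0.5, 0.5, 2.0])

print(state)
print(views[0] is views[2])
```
[4.0, 5.5, 1.5, 3.0]
True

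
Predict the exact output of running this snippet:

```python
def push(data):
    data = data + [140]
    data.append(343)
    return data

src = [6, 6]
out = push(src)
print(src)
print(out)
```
[6, 6]
[6, 6, 140, 343]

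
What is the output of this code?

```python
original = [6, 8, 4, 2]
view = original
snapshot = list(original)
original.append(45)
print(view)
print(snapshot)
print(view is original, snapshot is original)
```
[6, 8, 4, 2, 45]
[6, 8, 4, 2]
True False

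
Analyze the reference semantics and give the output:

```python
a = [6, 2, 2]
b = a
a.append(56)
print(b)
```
[6, 2, 2, 56]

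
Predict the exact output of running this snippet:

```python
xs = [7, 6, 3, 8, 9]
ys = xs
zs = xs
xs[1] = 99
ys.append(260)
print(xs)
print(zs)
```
[7, 99, 3, 8, 9, 260]
[7, 99, 3, 8, 9, 260]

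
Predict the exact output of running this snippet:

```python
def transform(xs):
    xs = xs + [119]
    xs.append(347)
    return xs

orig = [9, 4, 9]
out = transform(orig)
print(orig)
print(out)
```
[9, 4, 9]
[9, 4, 9, 119, 347]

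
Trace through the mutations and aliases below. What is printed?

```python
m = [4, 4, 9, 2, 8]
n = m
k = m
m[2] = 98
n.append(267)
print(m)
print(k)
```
[4, 4, 98, 2, 8, 267]
[4, 4, 98, 2, 8, 267]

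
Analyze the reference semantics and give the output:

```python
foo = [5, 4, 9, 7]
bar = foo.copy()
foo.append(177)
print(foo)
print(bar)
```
[5, 4, 9, 7, 177]
[5, 4, 9, 7]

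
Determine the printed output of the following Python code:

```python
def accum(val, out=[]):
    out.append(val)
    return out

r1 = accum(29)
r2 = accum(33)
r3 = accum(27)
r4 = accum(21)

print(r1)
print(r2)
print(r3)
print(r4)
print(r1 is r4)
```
[29, 33, 27, 21]
[29, 33, 27, 21]
[29, 33, 27, 21]
[29, 33, 27, 21]
True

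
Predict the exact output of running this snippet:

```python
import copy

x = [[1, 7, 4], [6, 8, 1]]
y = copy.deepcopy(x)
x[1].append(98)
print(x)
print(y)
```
[[1, 7, 4], [6, 8, 1, 98]]
[[1, 7, 4], [6, 8, 1]]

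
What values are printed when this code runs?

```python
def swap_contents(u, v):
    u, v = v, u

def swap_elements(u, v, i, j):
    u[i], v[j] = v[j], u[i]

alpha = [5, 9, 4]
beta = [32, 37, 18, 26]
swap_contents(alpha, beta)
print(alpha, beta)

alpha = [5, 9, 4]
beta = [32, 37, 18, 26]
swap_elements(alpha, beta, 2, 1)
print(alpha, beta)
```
[5, 9, 4] [32, 37, 18, 26]
[5, 9, 37] [32, 4, 18, 26]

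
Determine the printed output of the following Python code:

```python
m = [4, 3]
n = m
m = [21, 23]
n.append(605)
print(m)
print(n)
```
[21, 23]
[4, 3, 605]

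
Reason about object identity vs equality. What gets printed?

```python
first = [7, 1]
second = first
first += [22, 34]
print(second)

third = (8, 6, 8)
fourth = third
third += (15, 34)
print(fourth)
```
[7, 1, 22, 34]
(8, 6, 8)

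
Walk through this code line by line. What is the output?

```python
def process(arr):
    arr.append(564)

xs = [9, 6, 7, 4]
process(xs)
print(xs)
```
[9, 6, 7, 4, 564]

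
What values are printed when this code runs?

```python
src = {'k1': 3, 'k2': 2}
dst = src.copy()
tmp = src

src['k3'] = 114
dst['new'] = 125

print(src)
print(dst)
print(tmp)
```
{'k1': 3, 'k2': 2, 'k3': 114}
{'k1': 3, 'k2': 2, 'new': 125}
{'k1': 3, 'k2': 2, 'k3': 114}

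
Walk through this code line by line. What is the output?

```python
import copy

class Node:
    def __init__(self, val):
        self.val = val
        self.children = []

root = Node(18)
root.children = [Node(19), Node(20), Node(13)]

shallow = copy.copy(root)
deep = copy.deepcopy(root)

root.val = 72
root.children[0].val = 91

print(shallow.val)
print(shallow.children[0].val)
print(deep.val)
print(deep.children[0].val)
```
18
91
18
19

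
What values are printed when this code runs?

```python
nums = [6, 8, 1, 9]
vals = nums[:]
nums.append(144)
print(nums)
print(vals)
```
[6, 8, 1, 9, 144]
[6, 8, 1, 9]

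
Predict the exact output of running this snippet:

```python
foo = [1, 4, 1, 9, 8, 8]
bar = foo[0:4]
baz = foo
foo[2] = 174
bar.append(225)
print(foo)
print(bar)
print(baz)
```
[1, 4, 174, 9, 8, 8]
[1, 4, 1, 9, 225]
[1, 4, 174, 9, 8, 8]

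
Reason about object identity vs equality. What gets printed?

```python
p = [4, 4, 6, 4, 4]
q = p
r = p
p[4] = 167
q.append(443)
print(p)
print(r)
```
[4, 4, 6, 4, 167, 443]
[4, 4, 6, 4, 167, 443]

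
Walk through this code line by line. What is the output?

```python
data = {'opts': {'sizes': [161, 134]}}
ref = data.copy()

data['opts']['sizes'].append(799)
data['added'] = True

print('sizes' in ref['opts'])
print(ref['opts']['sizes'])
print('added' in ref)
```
True
[161, 134, 799]
False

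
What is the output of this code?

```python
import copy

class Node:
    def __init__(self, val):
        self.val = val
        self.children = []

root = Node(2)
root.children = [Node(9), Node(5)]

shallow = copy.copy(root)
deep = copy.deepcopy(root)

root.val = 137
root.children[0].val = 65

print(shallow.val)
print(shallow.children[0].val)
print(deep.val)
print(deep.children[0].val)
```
2
65
2
9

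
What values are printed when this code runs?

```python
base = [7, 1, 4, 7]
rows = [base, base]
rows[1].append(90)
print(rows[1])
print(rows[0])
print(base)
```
[7, 1, 4, 7, 90]
[7, 1, 4, 7, 90]
[7, 1, 4, 7, 90]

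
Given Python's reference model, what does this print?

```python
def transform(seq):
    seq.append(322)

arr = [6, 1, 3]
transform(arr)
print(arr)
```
[6, 1, 3, 322]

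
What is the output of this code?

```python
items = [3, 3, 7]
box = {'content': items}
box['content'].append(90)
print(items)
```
[3, 3, 7, 90]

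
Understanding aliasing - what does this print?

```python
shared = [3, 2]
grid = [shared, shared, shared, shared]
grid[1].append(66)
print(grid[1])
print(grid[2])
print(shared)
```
[3, 2, 66]
[3, 2, 66]
[3, 2, 66]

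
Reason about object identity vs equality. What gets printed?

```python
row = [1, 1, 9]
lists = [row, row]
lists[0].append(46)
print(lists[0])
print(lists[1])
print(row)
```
[1, 1, 9, 46]
[1, 1, 9, 46]
[1, 1, 9, 46]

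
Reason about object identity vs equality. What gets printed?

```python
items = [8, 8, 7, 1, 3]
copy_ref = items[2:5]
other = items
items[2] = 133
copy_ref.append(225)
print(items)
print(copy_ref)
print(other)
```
[8, 8, 133, 1, 3]
[7, 1, 3, 225]
[8, 8, 133, 1, 3]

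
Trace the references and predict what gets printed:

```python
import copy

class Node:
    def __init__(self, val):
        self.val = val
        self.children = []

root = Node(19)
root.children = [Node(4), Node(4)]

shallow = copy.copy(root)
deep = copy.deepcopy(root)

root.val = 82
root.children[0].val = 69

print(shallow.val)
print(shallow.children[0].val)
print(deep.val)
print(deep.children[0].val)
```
19
69
19
4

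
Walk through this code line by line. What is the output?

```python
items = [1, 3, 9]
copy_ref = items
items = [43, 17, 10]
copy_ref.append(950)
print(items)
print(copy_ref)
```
[43, 17, 10]
[1, 3, 9, 950]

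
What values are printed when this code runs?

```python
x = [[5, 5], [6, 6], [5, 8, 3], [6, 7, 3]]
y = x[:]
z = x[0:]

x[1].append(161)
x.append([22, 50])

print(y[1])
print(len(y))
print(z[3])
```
[6, 6, 161]
4
[6, 7, 3]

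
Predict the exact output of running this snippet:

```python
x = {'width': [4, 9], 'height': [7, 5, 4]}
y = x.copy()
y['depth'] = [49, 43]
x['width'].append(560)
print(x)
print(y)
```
{'width': [4, 9, 560], 'height': [7, 5, 4]}
{'width': [4, 9, 560], 'height': [7, 5, 4], 'depth': [49, 43]}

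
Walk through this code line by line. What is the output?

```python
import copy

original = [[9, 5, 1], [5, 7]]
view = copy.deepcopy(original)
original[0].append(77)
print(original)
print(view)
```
[[9, 5, 1, 77], [5, 7]]
[[9, 5, 1], [5, 7]]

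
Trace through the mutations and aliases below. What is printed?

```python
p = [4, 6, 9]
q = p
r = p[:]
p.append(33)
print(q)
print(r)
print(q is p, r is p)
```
[4, 6, 9, 33]
[4, 6, 9]
True False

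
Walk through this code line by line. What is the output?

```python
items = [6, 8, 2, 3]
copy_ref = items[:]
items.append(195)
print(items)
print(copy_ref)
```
[6, 8, 2, 3, 195]
[6, 8, 2, 3]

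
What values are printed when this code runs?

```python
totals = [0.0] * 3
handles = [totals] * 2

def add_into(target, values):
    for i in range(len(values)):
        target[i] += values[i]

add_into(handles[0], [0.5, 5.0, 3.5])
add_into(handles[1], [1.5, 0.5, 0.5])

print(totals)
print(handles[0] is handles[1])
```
[2.0, 5.5, 4.0]
True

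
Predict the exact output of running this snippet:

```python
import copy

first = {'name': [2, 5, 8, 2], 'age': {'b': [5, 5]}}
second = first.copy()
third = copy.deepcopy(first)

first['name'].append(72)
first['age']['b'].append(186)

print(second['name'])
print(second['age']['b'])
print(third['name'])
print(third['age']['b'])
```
[2, 5, 8, 2, 72]
[5, 5, 186]
[2, 5, 8, 2]
[5, 5]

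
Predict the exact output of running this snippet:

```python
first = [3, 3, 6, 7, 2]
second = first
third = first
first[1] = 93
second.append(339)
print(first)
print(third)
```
[3, 93, 6, 7, 2, 339]
[3, 93, 6, 7, 2, 339]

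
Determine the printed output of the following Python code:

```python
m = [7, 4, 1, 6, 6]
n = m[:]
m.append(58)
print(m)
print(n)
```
[7, 4, 1, 6, 6, 58]
[7, 4, 1, 6, 6]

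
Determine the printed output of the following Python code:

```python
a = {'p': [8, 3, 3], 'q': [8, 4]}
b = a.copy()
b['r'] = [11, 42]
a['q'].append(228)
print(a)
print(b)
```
{'p': [8, 3, 3], 'q': [8, 4, 228]}
{'p': [8, 3, 3], 'q': [8, 4, 228], 'r': [11, 42]}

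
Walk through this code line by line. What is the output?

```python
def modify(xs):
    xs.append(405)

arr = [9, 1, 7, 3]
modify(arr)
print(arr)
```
[9, 1, 7, 3, 405]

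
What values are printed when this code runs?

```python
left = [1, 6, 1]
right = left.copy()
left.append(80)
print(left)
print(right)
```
[1, 6, 1, 80]
[1, 6, 1]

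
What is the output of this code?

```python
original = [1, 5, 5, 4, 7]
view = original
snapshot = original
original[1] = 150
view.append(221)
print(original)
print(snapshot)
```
[1, 150, 5, 4, 7, 221]
[1, 150, 5, 4, 7, 221]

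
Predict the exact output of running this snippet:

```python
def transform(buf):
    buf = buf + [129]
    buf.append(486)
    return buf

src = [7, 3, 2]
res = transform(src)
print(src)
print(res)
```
[7, 3, 2]
[7, 3, 2, 129, 486]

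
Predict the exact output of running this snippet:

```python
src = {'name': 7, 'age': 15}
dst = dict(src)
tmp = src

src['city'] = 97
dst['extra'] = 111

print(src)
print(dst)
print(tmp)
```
{'name': 7, 'age': 15, 'city': 97}
{'name': 7, 'age': 15, 'extra': 111}
{'name': 7, 'age': 15, 'city': 97}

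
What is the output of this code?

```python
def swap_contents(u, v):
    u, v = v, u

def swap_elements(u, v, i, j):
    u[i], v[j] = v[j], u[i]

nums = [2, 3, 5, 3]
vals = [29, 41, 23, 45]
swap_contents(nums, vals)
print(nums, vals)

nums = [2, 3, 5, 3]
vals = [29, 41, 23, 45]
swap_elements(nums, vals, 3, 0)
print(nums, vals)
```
[2, 3, 5, 3] [29, 41, 23, 45]
[2, 3, 5, 29] [3, 41, 23, 45]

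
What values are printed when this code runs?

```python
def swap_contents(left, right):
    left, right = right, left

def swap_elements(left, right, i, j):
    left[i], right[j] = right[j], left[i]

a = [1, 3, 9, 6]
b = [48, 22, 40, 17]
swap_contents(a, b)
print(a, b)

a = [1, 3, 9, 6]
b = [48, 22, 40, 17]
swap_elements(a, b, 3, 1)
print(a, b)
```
[1, 3, 9, 6] [48, 22, 40, 17]
[1, 3, 9, 22] [48, 6, 40, 17]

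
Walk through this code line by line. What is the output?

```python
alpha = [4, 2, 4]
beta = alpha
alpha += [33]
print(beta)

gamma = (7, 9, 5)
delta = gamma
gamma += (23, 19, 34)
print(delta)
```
[4, 2, 4, 33]
(7, 9, 5)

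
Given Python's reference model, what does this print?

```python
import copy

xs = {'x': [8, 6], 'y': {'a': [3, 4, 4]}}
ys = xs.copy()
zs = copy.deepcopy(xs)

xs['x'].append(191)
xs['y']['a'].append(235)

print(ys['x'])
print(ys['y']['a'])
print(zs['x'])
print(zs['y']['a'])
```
[8, 6, 191]
[3, 4, 4, 235]
[8, 6]
[3, 4, 4]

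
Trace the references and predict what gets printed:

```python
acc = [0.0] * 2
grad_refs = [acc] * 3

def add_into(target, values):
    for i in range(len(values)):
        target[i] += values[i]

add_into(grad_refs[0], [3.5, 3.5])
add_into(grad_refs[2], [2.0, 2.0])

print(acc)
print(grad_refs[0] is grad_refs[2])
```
[5.5, 5.5]
True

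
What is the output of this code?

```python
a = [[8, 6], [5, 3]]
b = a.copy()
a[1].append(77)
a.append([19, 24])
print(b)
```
[[8, 6], [5, 3, 77]]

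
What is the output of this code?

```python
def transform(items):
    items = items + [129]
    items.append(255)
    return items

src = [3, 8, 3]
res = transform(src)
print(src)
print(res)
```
[3, 8, 3]
[3, 8, 3, 129, 255]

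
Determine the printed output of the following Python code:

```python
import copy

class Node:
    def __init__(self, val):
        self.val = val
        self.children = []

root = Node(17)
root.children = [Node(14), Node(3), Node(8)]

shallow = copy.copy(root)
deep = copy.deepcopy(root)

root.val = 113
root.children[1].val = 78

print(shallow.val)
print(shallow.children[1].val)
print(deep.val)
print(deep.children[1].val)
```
17
78
17
3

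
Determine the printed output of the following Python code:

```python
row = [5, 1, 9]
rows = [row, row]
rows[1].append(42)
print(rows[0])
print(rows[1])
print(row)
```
[5, 1, 9, 42]
[5, 1, 9, 42]
[5, 1, 9, 42]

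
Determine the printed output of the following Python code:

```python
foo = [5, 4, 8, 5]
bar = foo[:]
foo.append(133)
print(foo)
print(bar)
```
[5, 4, 8, 5, 133]
[5, 4, 8, 5]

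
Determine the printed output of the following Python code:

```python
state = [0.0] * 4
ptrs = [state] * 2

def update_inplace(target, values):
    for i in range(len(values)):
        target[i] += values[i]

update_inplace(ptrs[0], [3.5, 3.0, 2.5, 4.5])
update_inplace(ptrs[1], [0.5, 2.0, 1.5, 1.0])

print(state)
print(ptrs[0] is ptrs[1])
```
[4.0, 5.0, 4.0, 5.5]
True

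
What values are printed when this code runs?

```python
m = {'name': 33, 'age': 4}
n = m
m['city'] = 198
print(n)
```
{'name': 33, 'age': 4, 'city': 198}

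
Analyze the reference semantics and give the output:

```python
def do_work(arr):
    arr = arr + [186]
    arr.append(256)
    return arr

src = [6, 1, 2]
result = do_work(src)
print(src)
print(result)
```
[6, 1, 2]
[6, 1, 2, 186, 256]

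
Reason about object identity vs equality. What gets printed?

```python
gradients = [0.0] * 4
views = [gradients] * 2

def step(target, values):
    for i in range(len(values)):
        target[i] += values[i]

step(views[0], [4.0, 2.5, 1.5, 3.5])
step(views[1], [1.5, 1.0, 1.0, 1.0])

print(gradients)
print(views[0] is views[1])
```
[5.5, 3.5, 2.5, 4.5]
True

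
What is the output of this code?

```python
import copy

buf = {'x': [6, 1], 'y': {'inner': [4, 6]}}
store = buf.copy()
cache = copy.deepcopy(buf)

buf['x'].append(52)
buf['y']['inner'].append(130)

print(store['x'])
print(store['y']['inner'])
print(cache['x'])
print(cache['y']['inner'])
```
[6, 1, 52]
[4, 6, 130]
[6, 1]
[4, 6]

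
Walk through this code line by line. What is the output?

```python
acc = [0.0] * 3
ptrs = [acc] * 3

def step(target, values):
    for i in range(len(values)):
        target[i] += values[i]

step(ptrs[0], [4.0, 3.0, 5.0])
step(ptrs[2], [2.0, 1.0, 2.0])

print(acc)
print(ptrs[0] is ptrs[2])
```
[6.0, 4.0, 7.0]
True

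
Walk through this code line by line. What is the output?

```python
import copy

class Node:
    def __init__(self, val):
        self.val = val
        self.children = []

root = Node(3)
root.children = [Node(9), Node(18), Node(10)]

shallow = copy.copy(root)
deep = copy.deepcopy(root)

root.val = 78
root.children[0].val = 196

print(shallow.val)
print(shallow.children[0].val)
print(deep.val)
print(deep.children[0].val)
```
3
196
3
9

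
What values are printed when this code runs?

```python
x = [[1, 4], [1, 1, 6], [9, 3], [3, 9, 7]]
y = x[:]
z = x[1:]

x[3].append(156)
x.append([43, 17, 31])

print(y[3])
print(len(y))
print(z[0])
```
[3, 9, 7, 156]
4
[1, 1, 6]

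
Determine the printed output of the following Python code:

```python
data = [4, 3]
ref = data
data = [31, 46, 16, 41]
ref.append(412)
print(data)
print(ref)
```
[31, 46, 16, 41]
[4, 3, 412]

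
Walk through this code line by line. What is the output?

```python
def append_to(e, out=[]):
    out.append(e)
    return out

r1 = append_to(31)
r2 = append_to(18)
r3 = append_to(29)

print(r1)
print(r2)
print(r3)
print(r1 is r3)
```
[31, 18, 29]
[31, 18, 29]
[31, 18, 29]
True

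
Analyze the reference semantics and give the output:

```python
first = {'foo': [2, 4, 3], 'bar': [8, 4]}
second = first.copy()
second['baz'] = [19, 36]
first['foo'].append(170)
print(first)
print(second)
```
{'foo': [2, 4, 3, 170], 'bar': [8, 4]}
{'foo': [2, 4, 3, 170], 'bar': [8, 4], 'baz': [19, 36]}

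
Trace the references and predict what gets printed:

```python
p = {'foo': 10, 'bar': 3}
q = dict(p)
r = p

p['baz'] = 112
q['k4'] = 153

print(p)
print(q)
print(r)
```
{'foo': 10, 'bar': 3, 'baz': 112}
{'foo': 10, 'bar': 3, 'k4': 153}
{'foo': 10, 'bar': 3, 'baz': 112}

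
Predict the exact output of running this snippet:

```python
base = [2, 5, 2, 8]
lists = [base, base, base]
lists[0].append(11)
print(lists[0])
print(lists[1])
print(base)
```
[2, 5, 2, 8, 11]
[2, 5, 2, 8, 11]
[2, 5, 2, 8, 11]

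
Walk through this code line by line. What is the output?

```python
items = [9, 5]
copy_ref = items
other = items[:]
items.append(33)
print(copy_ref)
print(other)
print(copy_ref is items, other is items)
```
[9, 5, 33]
[9, 5]
True False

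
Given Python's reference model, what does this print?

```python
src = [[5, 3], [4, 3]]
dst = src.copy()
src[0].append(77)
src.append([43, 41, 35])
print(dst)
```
[[5, 3, 77], [4, 3]]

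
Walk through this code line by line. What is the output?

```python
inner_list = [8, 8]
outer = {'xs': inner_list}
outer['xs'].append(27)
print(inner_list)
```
[8, 8, 27]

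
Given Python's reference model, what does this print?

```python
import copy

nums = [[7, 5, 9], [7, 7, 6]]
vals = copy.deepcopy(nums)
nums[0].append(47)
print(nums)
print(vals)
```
[[7, 5, 9, 47], [7, 7, 6]]
[[7, 5, 9], [7, 7, 6]]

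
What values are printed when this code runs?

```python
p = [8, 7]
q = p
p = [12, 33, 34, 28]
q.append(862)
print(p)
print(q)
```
[12, 33, 34, 28]
[8, 7, 862]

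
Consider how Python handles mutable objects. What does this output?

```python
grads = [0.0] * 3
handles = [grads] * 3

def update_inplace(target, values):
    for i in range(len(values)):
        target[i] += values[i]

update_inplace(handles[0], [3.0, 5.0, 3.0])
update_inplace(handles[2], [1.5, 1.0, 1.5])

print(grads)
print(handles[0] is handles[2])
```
[4.5, 6.0, 4.5]
True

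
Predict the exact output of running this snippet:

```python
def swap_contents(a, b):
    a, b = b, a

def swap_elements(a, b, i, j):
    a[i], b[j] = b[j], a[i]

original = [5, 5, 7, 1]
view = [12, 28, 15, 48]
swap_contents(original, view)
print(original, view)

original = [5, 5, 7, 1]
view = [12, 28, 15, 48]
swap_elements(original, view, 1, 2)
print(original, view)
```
[5, 5, 7, 1] [12, 28, 15, 48]
[5, 15, 7, 1] [12, 28, 5, 48]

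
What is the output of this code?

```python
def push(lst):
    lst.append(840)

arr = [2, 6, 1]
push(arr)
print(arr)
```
[2, 6, 1, 840]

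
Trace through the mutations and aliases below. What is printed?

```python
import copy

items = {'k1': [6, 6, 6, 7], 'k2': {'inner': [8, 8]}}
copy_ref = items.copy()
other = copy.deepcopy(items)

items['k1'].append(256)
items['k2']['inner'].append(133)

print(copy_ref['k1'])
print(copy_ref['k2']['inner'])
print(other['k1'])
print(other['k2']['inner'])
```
[6, 6, 6, 7, 256]
[8, 8, 133]
[6, 6, 6, 7]
[8, 8]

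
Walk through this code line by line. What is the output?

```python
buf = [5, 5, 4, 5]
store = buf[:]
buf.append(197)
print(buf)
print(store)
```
[5, 5, 4, 5, 197]
[5, 5, 4, 5]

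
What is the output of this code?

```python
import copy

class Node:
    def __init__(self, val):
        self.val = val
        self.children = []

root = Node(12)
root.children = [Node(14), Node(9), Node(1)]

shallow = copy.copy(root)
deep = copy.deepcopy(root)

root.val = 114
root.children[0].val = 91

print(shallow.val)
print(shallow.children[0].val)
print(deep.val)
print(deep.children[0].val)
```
12
91
12
14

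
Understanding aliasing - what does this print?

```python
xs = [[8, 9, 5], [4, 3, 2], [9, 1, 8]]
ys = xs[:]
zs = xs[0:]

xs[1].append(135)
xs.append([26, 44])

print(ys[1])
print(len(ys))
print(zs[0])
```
[4, 3, 2, 135]
3
[8, 9, 5]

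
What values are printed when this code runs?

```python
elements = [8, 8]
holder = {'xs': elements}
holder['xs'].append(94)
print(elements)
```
[8, 8, 94]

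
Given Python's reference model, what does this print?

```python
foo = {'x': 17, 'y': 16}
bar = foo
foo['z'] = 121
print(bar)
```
{'x': 17, 'y': 16, 'z': 121}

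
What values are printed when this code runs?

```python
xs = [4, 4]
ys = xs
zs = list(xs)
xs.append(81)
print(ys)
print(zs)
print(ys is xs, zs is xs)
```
[4, 4, 81]
[4, 4]
True False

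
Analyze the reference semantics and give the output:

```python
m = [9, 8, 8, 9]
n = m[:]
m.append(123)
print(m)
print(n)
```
[9, 8, 8, 9, 123]
[9, 8, 8, 9]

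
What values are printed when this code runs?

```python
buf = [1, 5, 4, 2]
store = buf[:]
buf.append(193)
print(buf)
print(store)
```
[1, 5, 4, 2, 193]
[1, 5, 4, 2]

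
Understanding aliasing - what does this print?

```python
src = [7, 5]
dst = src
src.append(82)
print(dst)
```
[7, 5, 82]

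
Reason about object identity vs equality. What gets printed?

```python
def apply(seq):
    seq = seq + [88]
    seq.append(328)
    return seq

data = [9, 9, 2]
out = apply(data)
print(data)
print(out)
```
[9, 9, 2]
[9, 9, 2, 88, 328]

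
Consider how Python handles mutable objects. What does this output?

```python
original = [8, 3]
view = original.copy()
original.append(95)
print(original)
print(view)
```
[8, 3, 95]
[8, 3]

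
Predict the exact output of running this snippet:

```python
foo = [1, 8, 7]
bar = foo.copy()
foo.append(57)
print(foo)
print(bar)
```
[1, 8, 7, 57]
[1, 8, 7]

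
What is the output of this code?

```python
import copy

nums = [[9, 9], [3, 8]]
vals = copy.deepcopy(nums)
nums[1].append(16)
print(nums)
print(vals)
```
[[9, 9], [3, 8, 16]]
[[9, 9], [3, 8]]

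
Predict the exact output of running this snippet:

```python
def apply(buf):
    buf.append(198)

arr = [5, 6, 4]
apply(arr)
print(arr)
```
[5, 6, 4, 198]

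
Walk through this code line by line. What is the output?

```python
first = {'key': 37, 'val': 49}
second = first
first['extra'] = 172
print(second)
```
{'key': 37, 'val': 49, 'extra': 172}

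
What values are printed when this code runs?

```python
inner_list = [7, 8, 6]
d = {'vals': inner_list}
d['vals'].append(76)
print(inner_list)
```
[7, 8, 6, 76]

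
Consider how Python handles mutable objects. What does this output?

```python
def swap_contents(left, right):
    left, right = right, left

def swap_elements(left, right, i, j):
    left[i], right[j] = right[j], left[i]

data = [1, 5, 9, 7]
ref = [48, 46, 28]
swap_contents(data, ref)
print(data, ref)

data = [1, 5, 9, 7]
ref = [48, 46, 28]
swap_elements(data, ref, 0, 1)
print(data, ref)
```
[1, 5, 9, 7] [48, 46, 28]
[46, 5, 9, 7] [48, 1, 28]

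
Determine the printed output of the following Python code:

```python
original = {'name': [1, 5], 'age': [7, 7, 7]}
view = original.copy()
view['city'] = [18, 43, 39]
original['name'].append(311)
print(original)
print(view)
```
{'name': [1, 5, 311], 'age': [7, 7, 7]}
{'name': [1, 5, 311], 'age': [7, 7, 7], 'city': [18, 43, 39]}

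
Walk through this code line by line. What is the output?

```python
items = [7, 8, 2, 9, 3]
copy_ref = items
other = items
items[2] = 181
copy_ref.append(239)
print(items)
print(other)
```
[7, 8, 181, 9, 3, 239]
[7, 8, 181, 9, 3, 239]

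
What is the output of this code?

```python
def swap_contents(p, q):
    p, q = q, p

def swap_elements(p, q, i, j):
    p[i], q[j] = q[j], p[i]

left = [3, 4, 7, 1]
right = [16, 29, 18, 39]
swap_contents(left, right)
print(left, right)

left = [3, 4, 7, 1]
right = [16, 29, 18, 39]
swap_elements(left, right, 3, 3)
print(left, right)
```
[3, 4, 7, 1] [16, 29, 18, 39]
[3, 4, 7, 39] [16, 29, 18, 1]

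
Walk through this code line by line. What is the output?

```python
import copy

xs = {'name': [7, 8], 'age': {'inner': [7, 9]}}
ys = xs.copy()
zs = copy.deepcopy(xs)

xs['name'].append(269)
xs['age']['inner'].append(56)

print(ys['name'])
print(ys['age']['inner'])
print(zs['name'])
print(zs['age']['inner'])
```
[7, 8, 269]
[7, 9, 56]
[7, 8]
[7, 9]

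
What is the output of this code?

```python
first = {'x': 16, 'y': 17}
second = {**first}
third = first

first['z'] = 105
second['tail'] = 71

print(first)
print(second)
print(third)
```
{'x': 16, 'y': 17, 'z': 105}
{'x': 16, 'y': 17, 'tail': 71}
{'x': 16, 'y': 17, 'z': 105}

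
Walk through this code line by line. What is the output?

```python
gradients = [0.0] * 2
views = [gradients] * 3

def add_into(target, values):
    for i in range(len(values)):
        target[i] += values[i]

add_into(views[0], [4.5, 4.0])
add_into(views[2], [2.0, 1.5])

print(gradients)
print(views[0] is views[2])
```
[6.5, 5.5]
True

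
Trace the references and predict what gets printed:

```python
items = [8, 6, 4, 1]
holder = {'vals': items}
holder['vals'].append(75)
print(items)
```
[8, 6, 4, 1, 75]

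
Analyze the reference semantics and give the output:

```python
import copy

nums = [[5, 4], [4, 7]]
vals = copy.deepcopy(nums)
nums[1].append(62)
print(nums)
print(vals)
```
[[5, 4], [4, 7, 62]]
[[5, 4], [4, 7]]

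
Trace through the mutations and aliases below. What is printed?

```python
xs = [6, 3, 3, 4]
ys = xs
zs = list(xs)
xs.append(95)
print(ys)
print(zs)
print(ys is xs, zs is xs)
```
[6, 3, 3, 4, 95]
[6, 3, 3, 4]
True False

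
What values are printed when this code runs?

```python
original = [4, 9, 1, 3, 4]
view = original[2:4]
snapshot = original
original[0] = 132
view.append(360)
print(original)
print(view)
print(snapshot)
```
[132, 9, 1, 3, 4]
[1, 3, 360]
[132, 9, 1, 3, 4]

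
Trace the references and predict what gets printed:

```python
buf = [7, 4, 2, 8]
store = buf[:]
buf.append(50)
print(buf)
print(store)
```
[7, 4, 2, 8, 50]
[7, 4, 2, 8]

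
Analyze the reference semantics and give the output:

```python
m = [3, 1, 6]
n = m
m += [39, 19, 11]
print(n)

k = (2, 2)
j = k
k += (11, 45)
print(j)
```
[3, 1, 6, 39, 19, 11]
(2, 2)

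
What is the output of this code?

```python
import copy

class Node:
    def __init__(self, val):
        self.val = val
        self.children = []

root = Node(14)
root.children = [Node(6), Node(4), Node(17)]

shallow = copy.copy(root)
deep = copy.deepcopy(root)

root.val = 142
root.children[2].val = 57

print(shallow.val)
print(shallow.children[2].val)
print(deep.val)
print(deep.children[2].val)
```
14
57
14
17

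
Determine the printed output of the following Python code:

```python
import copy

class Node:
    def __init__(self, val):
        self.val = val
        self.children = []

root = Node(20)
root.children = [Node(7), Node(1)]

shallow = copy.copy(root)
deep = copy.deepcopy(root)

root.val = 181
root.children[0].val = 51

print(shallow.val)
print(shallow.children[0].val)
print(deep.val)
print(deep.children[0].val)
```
20
51
20
7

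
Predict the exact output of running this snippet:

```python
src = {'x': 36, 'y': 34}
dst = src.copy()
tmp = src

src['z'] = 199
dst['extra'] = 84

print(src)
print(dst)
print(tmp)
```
{'x': 36, 'y': 34, 'z': 199}
{'x': 36, 'y': 34, 'extra': 84}
{'x': 36, 'y': 34, 'z': 199}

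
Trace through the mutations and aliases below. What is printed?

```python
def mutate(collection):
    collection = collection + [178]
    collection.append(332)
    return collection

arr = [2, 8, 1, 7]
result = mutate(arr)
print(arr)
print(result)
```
[2, 8, 1, 7]
[2, 8, 1, 7, 178, 332]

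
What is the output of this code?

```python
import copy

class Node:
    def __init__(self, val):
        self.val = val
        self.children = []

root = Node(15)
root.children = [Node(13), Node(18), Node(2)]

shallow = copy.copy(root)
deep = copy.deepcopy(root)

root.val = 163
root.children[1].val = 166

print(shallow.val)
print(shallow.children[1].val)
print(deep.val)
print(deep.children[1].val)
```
15
166
15
18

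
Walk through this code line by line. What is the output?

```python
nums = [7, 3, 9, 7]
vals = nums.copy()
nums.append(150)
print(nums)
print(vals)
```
[7, 3, 9, 7, 150]
[7, 3, 9, 7]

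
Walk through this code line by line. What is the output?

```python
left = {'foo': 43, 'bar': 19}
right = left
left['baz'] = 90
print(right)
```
{'foo': 43, 'bar': 19, 'baz': 90}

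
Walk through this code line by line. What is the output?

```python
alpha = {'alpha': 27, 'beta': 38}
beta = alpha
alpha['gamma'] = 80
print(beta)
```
{'alpha': 27, 'beta': 38, 'gamma': 80}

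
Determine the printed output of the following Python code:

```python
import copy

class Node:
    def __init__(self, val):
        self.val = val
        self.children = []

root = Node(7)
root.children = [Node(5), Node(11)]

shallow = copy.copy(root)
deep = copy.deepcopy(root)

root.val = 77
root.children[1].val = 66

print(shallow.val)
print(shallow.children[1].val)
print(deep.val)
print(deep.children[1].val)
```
7
66
7
11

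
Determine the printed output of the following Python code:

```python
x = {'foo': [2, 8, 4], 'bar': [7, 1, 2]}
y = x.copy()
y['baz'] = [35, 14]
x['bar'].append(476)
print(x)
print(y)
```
{'foo': [2, 8, 4], 'bar': [7, 1, 2, 476]}
{'foo': [2, 8, 4], 'bar': [7, 1, 2, 476], 'baz': [35, 14]}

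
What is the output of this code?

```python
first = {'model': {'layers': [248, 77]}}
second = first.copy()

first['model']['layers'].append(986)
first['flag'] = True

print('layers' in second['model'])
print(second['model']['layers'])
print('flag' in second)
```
True
[248, 77, 986]
False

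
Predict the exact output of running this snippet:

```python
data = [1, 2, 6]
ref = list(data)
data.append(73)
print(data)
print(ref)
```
[1, 2, 6, 73]
[1, 2, 6]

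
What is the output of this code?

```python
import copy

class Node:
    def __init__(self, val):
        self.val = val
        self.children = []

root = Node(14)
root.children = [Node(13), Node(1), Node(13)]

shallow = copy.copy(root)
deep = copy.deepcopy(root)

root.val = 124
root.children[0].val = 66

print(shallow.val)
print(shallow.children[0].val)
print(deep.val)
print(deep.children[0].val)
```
14
66
14
13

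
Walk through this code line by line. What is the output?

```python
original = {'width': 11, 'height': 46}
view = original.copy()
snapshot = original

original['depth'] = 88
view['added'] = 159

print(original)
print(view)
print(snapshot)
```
{'width': 11, 'height': 46, 'depth': 88}
{'width': 11, 'height': 46, 'added': 159}
{'width': 11, 'height': 46, 'depth': 88}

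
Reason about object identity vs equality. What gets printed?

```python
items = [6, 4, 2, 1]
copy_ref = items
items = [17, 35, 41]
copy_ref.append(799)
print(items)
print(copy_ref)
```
[17, 35, 41]
[6, 4, 2, 1, 799]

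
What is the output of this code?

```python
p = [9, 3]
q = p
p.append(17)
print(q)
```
[9, 3, 17]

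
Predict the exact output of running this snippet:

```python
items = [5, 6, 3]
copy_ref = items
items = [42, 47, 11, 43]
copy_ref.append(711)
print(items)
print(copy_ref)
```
[42, 47, 11, 43]
[5, 6, 3, 711]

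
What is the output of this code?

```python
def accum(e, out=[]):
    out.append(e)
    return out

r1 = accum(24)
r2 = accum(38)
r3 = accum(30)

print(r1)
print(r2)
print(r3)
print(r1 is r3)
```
[24, 38, 30]
[24, 38, 30]
[24, 38, 30]
True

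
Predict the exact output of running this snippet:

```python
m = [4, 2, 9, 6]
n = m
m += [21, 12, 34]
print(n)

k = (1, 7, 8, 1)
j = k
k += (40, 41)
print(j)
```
[4, 2, 9, 6, 21, 12, 34]
(1, 7, 8, 1)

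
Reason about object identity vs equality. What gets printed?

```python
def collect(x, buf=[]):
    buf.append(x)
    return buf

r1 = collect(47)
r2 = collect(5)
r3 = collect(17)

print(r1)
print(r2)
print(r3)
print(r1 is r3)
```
[47, 5, 17]
[47, 5, 17]
[47, 5, 17]
True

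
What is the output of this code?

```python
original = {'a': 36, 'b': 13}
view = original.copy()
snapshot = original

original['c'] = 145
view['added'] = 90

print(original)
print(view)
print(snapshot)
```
{'a': 36, 'b': 13, 'c': 145}
{'a': 36, 'b': 13, 'added': 90}
{'a': 36, 'b': 13, 'c': 145}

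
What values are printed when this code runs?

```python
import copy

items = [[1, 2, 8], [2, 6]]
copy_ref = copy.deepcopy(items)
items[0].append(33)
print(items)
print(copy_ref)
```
[[1, 2, 8, 33], [2, 6]]
[[1, 2, 8], [2, 6]]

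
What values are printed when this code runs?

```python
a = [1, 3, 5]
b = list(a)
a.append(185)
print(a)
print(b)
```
[1, 3, 5, 185]
[1, 3, 5]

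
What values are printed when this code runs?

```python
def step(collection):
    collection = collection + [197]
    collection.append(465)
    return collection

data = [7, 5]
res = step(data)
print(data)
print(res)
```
[7, 5]
[7, 5, 197, 465]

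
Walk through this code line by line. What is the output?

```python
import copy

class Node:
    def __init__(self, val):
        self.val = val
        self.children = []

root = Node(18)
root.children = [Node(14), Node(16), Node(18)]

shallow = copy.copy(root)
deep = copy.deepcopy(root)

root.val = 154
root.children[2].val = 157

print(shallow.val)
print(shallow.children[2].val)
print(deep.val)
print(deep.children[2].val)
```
18
157
18
18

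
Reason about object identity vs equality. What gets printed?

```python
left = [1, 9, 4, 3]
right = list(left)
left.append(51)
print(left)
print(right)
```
[1, 9, 4, 3, 51]
[1, 9, 4, 3]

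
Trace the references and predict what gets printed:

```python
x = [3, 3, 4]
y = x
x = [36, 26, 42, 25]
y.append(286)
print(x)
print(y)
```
[36, 26, 42, 25]
[3, 3, 4, 286]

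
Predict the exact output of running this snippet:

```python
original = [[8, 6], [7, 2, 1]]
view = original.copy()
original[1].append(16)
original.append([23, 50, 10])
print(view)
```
[[8, 6], [7, 2, 1, 16]]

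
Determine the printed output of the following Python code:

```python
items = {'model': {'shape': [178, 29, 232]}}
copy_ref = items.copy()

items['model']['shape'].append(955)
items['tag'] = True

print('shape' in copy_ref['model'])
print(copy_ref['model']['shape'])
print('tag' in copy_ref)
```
True
[178, 29, 232, 955]
False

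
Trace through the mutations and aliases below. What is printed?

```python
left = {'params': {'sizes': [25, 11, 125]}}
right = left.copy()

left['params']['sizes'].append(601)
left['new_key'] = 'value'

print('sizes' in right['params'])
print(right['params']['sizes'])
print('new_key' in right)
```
True
[25, 11, 125, 601]
False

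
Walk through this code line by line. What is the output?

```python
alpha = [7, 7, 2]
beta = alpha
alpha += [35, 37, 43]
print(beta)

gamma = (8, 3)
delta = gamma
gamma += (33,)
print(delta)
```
[7, 7, 2, 35, 37, 43]
(8, 3)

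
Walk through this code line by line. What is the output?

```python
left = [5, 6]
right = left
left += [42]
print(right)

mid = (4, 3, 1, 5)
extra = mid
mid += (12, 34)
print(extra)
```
[5, 6, 42]
(4, 3, 1, 5)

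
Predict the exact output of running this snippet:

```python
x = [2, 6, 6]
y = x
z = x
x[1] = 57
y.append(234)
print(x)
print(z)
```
[2, 57, 6, 234]
[2, 57, 6, 234]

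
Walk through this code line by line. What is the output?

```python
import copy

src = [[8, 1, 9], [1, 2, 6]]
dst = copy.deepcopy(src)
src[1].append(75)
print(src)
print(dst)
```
[[8, 1, 9], [1, 2, 6, 75]]
[[8, 1, 9], [1, 2, 6]]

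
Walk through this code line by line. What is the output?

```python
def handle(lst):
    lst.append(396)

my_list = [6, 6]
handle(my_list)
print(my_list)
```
[6, 6, 396]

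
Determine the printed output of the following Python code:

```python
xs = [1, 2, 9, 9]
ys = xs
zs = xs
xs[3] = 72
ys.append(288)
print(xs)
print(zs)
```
[1, 2, 9, 72, 288]
[1, 2, 9, 72, 288]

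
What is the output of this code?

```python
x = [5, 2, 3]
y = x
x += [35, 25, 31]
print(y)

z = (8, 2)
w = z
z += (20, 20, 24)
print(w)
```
[5, 2, 3, 35, 25, 31]
(8, 2)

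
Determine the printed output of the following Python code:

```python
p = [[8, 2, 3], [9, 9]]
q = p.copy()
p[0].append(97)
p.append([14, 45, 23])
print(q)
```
[[8, 2, 3, 97], [9, 9]]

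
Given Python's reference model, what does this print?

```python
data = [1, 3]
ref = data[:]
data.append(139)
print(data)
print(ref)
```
[1, 3, 139]
[1, 3]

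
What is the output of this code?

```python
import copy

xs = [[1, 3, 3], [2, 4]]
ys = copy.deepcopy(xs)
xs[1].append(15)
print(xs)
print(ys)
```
[[1, 3, 3], [2, 4, 15]]
[[1, 3, 3], [2, 4]]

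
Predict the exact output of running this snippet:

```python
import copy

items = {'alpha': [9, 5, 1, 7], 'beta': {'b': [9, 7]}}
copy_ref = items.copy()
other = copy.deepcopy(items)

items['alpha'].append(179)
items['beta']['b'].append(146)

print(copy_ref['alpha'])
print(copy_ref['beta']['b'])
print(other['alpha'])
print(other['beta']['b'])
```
[9, 5, 1, 7, 179]
[9, 7, 146]
[9, 5, 1, 7]
[9, 7]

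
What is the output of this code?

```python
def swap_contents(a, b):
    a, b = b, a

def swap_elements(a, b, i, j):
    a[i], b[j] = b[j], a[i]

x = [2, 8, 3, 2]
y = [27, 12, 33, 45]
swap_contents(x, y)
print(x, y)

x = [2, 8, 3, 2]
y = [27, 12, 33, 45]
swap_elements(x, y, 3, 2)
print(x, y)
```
[2, 8, 3, 2] [27, 12, 33, 45]
[2, 8, 3, 33] [27, 12, 2, 45]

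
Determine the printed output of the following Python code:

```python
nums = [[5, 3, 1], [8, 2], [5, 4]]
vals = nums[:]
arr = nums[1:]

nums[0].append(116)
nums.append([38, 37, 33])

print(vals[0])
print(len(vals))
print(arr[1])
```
[5, 3, 1, 116]
3
[5, 4]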